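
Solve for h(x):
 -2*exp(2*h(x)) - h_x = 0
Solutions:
 h(x) = log(-sqrt(-1/(C1 - 2*x))) - log(2)/2
 h(x) = log(-1/(C1 - 2*x))/2 - log(2)/2


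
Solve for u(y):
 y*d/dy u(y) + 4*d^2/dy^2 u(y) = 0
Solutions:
 u(y) = C1 + C2*erf(sqrt(2)*y/4)


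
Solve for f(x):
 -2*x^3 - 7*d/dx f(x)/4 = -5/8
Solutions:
 f(x) = C1 - 2*x^4/7 + 5*x/14


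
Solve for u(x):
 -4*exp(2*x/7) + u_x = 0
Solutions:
 u(x) = C1 + 14*exp(2*x/7)


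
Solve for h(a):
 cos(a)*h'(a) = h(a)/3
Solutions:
 h(a) = C1*(sin(a) + 1)^(1/6)/(sin(a) - 1)^(1/6)


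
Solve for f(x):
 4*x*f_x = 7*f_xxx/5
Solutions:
 f(x) = C1 + Integral(C2*airyai(20^(1/3)*7^(2/3)*x/7) + C3*airybi(20^(1/3)*7^(2/3)*x/7), x)


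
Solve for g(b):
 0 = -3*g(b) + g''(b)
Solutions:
 g(b) = C1*exp(-sqrt(3)*b) + C2*exp(sqrt(3)*b)


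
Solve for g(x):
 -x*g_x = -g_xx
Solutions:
 g(x) = C1 + C2*erfi(sqrt(2)*x/2)


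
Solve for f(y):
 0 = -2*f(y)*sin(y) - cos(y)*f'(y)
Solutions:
 f(y) = C1*cos(y)^2


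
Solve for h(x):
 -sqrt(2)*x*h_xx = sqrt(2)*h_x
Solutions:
 h(x) = C1 + C2*log(x)


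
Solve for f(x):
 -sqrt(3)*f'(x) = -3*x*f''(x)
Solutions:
 f(x) = C1 + C2*x^(sqrt(3)/3 + 1)


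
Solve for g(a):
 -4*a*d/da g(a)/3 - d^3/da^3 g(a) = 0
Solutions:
 g(a) = C1 + Integral(C2*airyai(-6^(2/3)*a/3) + C3*airybi(-6^(2/3)*a/3), a)


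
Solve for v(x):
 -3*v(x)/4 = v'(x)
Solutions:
 v(x) = C1*exp(-3*x/4)


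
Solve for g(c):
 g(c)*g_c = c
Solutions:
 g(c) = -sqrt(C1 + c^2)
 g(c) = sqrt(C1 + c^2)


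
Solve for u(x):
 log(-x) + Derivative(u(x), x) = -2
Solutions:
 u(x) = C1 - x*log(-x) - x


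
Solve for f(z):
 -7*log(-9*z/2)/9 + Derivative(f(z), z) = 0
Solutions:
 f(z) = C1 + 7*z*log(-z)/9 + 7*z*(-1 - log(2) + 2*log(3))/9


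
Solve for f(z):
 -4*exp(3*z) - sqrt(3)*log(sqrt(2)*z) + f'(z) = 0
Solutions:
 f(z) = C1 + sqrt(3)*z*log(z) + sqrt(3)*z*(-1 + log(2)/2) + 4*exp(3*z)/3


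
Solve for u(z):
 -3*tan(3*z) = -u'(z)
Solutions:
 u(z) = C1 - log(cos(3*z))


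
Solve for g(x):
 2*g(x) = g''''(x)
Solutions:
 g(x) = C1*exp(-2^(1/4)*x) + C2*exp(2^(1/4)*x) + C3*sin(2^(1/4)*x) + C4*cos(2^(1/4)*x)


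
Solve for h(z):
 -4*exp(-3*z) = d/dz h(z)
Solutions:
 h(z) = C1 + 4*exp(-3*z)/3


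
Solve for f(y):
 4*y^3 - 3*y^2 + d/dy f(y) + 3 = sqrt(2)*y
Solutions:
 f(y) = C1 - y^4 + y^3 + sqrt(2)*y^2/2 - 3*y


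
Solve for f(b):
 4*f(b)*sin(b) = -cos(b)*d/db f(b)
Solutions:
 f(b) = C1*cos(b)^4


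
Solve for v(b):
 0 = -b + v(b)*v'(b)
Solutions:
 v(b) = -sqrt(C1 + b^2)
 v(b) = sqrt(C1 + b^2)


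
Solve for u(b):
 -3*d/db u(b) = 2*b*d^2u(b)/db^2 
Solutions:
 u(b) = C1 + C2/sqrt(b)


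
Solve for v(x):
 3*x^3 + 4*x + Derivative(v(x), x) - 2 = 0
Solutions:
 v(x) = C1 - 3*x^4/4 - 2*x^2 + 2*x


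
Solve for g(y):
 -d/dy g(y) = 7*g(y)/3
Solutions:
 g(y) = C1*exp(-7*y/3)


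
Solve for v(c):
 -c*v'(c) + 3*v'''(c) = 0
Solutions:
 v(c) = C1 + Integral(C2*airyai(3^(2/3)*c/3) + C3*airybi(3^(2/3)*c/3), c)


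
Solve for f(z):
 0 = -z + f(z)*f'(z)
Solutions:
 f(z) = -sqrt(C1 + z^2)
 f(z) = sqrt(C1 + z^2)


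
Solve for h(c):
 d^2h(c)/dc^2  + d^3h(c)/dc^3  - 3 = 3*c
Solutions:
 h(c) = C1 + C2*c + C3*exp(-c) + c^3/2


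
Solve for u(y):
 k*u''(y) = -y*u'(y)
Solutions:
 u(y) = C1 + C2*sqrt(k)*erf(sqrt(2)*y*sqrt(1/k)/2)


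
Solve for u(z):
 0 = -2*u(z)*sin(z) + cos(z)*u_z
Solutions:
 u(z) = C1/cos(z)^2


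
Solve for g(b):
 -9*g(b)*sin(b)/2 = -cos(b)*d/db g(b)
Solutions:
 g(b) = C1/cos(b)^(9/2)


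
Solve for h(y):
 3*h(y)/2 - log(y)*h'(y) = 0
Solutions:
 h(y) = C1*exp(3*li(y)/2)


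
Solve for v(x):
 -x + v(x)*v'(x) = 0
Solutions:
 v(x) = -sqrt(C1 + x^2)
 v(x) = sqrt(C1 + x^2)


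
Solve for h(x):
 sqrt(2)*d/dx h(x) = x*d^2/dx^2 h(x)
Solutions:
 h(x) = C1 + C2*x^(1 + sqrt(2))


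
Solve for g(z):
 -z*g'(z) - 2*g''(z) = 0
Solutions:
 g(z) = C1 + C2*erf(z/2)


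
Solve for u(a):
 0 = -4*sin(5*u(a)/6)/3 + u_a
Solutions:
 -4*a/3 + 3*log(cos(5*u(a)/6) - 1)/5 - 3*log(cos(5*u(a)/6) + 1)/5 = C1


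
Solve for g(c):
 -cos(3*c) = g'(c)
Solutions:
 g(c) = C1 - sin(3*c)/3


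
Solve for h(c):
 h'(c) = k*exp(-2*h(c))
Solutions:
 h(c) = log(-sqrt(C1 + 2*c*k))
 h(c) = log(C1 + 2*c*k)/2


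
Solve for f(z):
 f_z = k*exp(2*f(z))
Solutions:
 f(z) = log(-sqrt(-1/(C1 + k*z))) - log(2)/2
 f(z) = log(-1/(C1 + k*z))/2 - log(2)/2


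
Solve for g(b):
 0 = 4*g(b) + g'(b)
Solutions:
 g(b) = C1*exp(-4*b)


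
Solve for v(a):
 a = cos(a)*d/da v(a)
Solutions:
 v(a) = C1 + Integral(a/cos(a), a)


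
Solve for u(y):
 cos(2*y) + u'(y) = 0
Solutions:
 u(y) = C1 - sin(2*y)/2


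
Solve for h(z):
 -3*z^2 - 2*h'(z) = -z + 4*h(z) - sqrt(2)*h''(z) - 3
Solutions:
 h(z) = C1*exp(sqrt(2)*z*(1 - sqrt(1 + 4*sqrt(2)))/2) + C2*exp(sqrt(2)*z*(1 + sqrt(1 + 4*sqrt(2)))/2) - 3*z^2/4 + z - 3*sqrt(2)/8 + 1/4


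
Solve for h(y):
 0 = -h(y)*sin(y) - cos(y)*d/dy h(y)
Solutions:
 h(y) = C1*cos(y)


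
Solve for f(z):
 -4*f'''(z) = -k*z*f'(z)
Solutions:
 f(z) = C1 + Integral(C2*airyai(2^(1/3)*k^(1/3)*z/2) + C3*airybi(2^(1/3)*k^(1/3)*z/2), z)


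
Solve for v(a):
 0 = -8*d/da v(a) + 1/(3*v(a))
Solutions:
 v(a) = -sqrt(C1 + 3*a)/6
 v(a) = sqrt(C1 + 3*a)/6


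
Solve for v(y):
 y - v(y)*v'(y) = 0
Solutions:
 v(y) = -sqrt(C1 + y^2)
 v(y) = sqrt(C1 + y^2)


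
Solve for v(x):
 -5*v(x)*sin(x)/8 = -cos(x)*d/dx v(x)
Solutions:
 v(x) = C1/cos(x)^(5/8)


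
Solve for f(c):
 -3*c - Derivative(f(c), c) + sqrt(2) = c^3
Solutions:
 f(c) = C1 - c^4/4 - 3*c^2/2 + sqrt(2)*c


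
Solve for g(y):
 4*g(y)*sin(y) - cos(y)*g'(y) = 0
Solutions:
 g(y) = C1/cos(y)^4


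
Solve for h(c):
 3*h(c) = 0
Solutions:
 h(c) = 0


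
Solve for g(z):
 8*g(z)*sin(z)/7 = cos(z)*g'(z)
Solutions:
 g(z) = C1/cos(z)^(8/7)


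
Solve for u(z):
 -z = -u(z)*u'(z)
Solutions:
 u(z) = -sqrt(C1 + z^2)
 u(z) = sqrt(C1 + z^2)


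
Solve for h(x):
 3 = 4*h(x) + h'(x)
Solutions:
 h(x) = C1*exp(-4*x) + 3/4


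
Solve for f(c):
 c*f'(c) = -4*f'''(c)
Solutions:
 f(c) = C1 + Integral(C2*airyai(-2^(1/3)*c/2) + C3*airybi(-2^(1/3)*c/2), c)


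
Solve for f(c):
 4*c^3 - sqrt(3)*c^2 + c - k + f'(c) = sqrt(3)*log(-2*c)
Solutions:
 f(c) = C1 - c^4 + sqrt(3)*c^3/3 - c^2/2 + c*(k - sqrt(3) + sqrt(3)*log(2)) + sqrt(3)*c*log(-c)


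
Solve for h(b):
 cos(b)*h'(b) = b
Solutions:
 h(b) = C1 + Integral(b/cos(b), b)


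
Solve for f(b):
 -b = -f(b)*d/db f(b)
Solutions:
 f(b) = -sqrt(C1 + b^2)
 f(b) = sqrt(C1 + b^2)


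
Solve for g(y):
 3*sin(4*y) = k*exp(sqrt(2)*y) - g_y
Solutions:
 g(y) = C1 + sqrt(2)*k*exp(sqrt(2)*y)/2 + 3*cos(4*y)/4


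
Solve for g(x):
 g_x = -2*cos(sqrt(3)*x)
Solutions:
 g(x) = C1 - 2*sqrt(3)*sin(sqrt(3)*x)/3


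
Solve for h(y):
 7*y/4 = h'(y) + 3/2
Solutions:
 h(y) = C1 + 7*y^2/8 - 3*y/2


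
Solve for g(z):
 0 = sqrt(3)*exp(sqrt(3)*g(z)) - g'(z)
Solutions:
 g(z) = sqrt(3)*(2*log(-1/(C1 + sqrt(3)*z)) - log(3))/6


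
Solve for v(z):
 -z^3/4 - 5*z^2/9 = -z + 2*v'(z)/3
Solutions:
 v(z) = C1 - 3*z^4/32 - 5*z^3/18 + 3*z^2/4


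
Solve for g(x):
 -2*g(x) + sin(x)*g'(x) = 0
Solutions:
 g(x) = C1*(cos(x) - 1)/(cos(x) + 1)


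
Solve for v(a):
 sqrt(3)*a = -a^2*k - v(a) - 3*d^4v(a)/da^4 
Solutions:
 v(a) = -a^2*k - sqrt(3)*a + (C1*sin(sqrt(2)*3^(3/4)*a/6) + C2*cos(sqrt(2)*3^(3/4)*a/6))*exp(-sqrt(2)*3^(3/4)*a/6) + (C3*sin(sqrt(2)*3^(3/4)*a/6) + C4*cos(sqrt(2)*3^(3/4)*a/6))*exp(sqrt(2)*3^(3/4)*a/6)


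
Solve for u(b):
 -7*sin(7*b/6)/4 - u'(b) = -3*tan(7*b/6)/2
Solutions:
 u(b) = C1 - 9*log(cos(7*b/6))/7 + 3*cos(7*b/6)/2


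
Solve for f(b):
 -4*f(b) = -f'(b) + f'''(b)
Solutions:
 f(b) = C1*exp(3^(1/3)*b*(3^(1/3)/(sqrt(321) + 18)^(1/3) + (sqrt(321) + 18)^(1/3))/6)*sin(3^(1/6)*b*(-3^(2/3)*(sqrt(321) + 18)^(1/3) + 3/(sqrt(321) + 18)^(1/3))/6) + C2*exp(3^(1/3)*b*(3^(1/3)/(sqrt(321) + 18)^(1/3) + (sqrt(321) + 18)^(1/3))/6)*cos(3^(1/6)*b*(-3^(2/3)*(sqrt(321) + 18)^(1/3) + 3/(sqrt(321) + 18)^(1/3))/6) + C3*exp(-3^(1/3)*b*(3^(1/3)/(sqrt(321) + 18)^(1/3) + (sqrt(321) + 18)^(1/3))/3)


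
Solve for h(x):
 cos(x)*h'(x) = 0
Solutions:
 h(x) = C1


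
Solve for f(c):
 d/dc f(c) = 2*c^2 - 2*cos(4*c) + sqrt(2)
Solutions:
 f(c) = C1 + 2*c^3/3 + sqrt(2)*c - sin(4*c)/2


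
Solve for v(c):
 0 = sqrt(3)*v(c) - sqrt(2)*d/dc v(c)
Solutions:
 v(c) = C1*exp(sqrt(6)*c/2)


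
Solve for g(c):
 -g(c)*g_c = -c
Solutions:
 g(c) = -sqrt(C1 + c^2)
 g(c) = sqrt(C1 + c^2)


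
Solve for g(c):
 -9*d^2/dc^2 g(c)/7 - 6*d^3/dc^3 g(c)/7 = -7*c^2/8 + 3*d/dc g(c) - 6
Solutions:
 g(c) = C1 + 7*c^3/72 - c^2/8 + 163*c/84 + (C2*sin(sqrt(47)*c/4) + C3*cos(sqrt(47)*c/4))*exp(-3*c/4)


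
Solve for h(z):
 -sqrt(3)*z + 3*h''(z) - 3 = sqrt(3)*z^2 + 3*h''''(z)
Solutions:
 h(z) = C1 + C2*z + C3*exp(-z) + C4*exp(z) + sqrt(3)*z^4/36 + sqrt(3)*z^3/18 + z^2*(3 + 2*sqrt(3))/6


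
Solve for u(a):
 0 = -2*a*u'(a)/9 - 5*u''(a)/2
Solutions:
 u(a) = C1 + C2*erf(sqrt(10)*a/15)


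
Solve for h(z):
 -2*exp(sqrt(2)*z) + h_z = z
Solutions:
 h(z) = C1 + z^2/2 + sqrt(2)*exp(sqrt(2)*z)


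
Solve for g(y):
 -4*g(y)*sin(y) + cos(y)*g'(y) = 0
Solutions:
 g(y) = C1/cos(y)^4


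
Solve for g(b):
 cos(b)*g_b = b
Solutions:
 g(b) = C1 + Integral(b/cos(b), b)


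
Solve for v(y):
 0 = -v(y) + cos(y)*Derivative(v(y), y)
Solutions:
 v(y) = C1*sqrt(sin(y) + 1)/sqrt(sin(y) - 1)


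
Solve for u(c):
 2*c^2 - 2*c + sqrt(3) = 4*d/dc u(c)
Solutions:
 u(c) = C1 + c^3/6 - c^2/4 + sqrt(3)*c/4


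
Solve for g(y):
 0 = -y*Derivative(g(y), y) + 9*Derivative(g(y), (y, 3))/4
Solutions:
 g(y) = C1 + Integral(C2*airyai(2^(2/3)*3^(1/3)*y/3) + C3*airybi(2^(2/3)*3^(1/3)*y/3), y)


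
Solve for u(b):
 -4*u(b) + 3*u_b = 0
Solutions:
 u(b) = C1*exp(4*b/3)


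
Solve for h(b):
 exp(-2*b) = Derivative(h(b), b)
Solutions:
 h(b) = C1 - exp(-2*b)/2


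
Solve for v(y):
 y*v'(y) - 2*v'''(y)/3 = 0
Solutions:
 v(y) = C1 + Integral(C2*airyai(2^(2/3)*3^(1/3)*y/2) + C3*airybi(2^(2/3)*3^(1/3)*y/2), y)


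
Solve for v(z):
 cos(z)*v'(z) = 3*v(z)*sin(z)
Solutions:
 v(z) = C1/cos(z)^3


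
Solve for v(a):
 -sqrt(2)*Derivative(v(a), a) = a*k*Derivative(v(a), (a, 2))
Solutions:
 v(a) = C1 + a^(((re(k) - sqrt(2))*re(k) + im(k)^2)/(re(k)^2 + im(k)^2))*(C2*sin(sqrt(2)*log(a)*Abs(im(k))/(re(k)^2 + im(k)^2)) + C3*cos(sqrt(2)*log(a)*im(k)/(re(k)^2 + im(k)^2)))


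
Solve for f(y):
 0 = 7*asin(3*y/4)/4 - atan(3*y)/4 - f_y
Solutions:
 f(y) = C1 + 7*y*asin(3*y/4)/4 - y*atan(3*y)/4 + 7*sqrt(16 - 9*y^2)/12 + log(9*y^2 + 1)/24


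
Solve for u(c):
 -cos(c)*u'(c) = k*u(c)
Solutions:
 u(c) = C1*exp(k*(log(sin(c) - 1) - log(sin(c) + 1))/2)


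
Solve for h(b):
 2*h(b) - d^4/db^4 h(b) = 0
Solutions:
 h(b) = C1*exp(-2^(1/4)*b) + C2*exp(2^(1/4)*b) + C3*sin(2^(1/4)*b) + C4*cos(2^(1/4)*b)


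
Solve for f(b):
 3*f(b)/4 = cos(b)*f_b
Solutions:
 f(b) = C1*(sin(b) + 1)^(3/8)/(sin(b) - 1)^(3/8)


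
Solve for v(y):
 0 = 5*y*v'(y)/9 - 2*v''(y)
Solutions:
 v(y) = C1 + C2*erfi(sqrt(5)*y/6)


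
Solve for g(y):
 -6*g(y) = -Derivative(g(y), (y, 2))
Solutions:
 g(y) = C1*exp(-sqrt(6)*y) + C2*exp(sqrt(6)*y)


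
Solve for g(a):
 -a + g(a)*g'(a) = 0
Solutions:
 g(a) = -sqrt(C1 + a^2)
 g(a) = sqrt(C1 + a^2)


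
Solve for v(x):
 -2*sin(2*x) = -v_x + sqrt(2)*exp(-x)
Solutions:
 v(x) = C1 - cos(2*x) - sqrt(2)*exp(-x)


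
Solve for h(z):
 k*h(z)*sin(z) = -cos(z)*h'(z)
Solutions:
 h(z) = C1*exp(k*log(cos(z)))


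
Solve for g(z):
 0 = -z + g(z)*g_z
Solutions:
 g(z) = -sqrt(C1 + z^2)
 g(z) = sqrt(C1 + z^2)


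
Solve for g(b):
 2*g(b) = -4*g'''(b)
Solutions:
 g(b) = C3*exp(-2^(2/3)*b/2) + (C1*sin(2^(2/3)*sqrt(3)*b/4) + C2*cos(2^(2/3)*sqrt(3)*b/4))*exp(2^(2/3)*b/4)


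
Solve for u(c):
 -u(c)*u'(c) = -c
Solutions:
 u(c) = -sqrt(C1 + c^2)
 u(c) = sqrt(C1 + c^2)


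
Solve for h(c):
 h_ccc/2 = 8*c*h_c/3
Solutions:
 h(c) = C1 + Integral(C2*airyai(2*2^(1/3)*3^(2/3)*c/3) + C3*airybi(2*2^(1/3)*3^(2/3)*c/3), c)


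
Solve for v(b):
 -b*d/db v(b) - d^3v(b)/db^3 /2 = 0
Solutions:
 v(b) = C1 + Integral(C2*airyai(-2^(1/3)*b) + C3*airybi(-2^(1/3)*b), b)


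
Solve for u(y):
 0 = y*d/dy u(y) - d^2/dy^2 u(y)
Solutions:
 u(y) = C1 + C2*erfi(sqrt(2)*y/2)


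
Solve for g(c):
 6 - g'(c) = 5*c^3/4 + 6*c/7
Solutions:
 g(c) = C1 - 5*c^4/16 - 3*c^2/7 + 6*c


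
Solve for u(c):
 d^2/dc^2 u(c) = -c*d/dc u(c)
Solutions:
 u(c) = C1 + C2*erf(sqrt(2)*c/2)


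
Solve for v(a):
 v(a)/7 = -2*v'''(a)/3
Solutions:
 v(a) = C3*exp(-14^(2/3)*3^(1/3)*a/14) + (C1*sin(14^(2/3)*3^(5/6)*a/28) + C2*cos(14^(2/3)*3^(5/6)*a/28))*exp(14^(2/3)*3^(1/3)*a/28)


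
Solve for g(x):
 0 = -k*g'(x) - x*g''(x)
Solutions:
 g(x) = C1 + x^(1 - re(k))*(C2*sin(log(x)*Abs(im(k))) + C3*cos(log(x)*im(k)))


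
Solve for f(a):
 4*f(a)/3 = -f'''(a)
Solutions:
 f(a) = C3*exp(-6^(2/3)*a/3) + (C1*sin(2^(2/3)*3^(1/6)*a/2) + C2*cos(2^(2/3)*3^(1/6)*a/2))*exp(6^(2/3)*a/6)


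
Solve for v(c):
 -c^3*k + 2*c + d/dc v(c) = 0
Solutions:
 v(c) = C1 + c^4*k/4 - c^2


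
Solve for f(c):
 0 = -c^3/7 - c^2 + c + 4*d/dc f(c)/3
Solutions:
 f(c) = C1 + 3*c^4/112 + c^3/4 - 3*c^2/8


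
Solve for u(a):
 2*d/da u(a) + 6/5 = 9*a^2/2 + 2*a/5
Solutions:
 u(a) = C1 + 3*a^3/4 + a^2/10 - 3*a/5


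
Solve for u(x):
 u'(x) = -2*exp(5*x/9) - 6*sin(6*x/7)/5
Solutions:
 u(x) = C1 - 18*exp(5*x/9)/5 + 7*cos(6*x/7)/5


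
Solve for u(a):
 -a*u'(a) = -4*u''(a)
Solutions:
 u(a) = C1 + C2*erfi(sqrt(2)*a/4)


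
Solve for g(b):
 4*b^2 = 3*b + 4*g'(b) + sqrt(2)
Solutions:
 g(b) = C1 + b^3/3 - 3*b^2/8 - sqrt(2)*b/4


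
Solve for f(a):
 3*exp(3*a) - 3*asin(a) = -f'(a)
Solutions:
 f(a) = C1 + 3*a*asin(a) + 3*sqrt(1 - a^2) - exp(3*a)


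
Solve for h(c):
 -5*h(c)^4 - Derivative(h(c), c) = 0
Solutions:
 h(c) = (-3^(2/3) - 3*3^(1/6)*I)*(1/(C1 + 5*c))^(1/3)/6
 h(c) = (-3^(2/3) + 3*3^(1/6)*I)*(1/(C1 + 5*c))^(1/3)/6
 h(c) = (1/(C1 + 15*c))^(1/3)


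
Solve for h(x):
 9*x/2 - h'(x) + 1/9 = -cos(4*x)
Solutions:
 h(x) = C1 + 9*x^2/4 + x/9 + sin(4*x)/4


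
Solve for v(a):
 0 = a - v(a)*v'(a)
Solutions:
 v(a) = -sqrt(C1 + a^2)
 v(a) = sqrt(C1 + a^2)


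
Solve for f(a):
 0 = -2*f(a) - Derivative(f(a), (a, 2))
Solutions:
 f(a) = C1*sin(sqrt(2)*a) + C2*cos(sqrt(2)*a)


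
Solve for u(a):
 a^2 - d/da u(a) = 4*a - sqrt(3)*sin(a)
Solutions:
 u(a) = C1 + a^3/3 - 2*a^2 - sqrt(3)*cos(a)


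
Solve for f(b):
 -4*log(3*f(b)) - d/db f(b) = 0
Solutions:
 Integral(1/(log(_y) + log(3)), (_y, f(b)))/4 = C1 - b


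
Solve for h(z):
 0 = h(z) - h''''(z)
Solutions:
 h(z) = C1*exp(-z) + C2*exp(z) + C3*sin(z) + C4*cos(z)


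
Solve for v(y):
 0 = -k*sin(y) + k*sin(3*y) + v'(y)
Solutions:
 v(y) = C1 - k*cos(y) + k*cos(3*y)/3


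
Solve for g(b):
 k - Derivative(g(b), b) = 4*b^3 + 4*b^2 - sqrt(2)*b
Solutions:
 g(b) = C1 - b^4 - 4*b^3/3 + sqrt(2)*b^2/2 + b*k


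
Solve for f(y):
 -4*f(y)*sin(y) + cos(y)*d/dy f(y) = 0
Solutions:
 f(y) = C1/cos(y)^4


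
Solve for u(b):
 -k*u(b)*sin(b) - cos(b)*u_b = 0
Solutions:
 u(b) = C1*exp(k*log(cos(b)))


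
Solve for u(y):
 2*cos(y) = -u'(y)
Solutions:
 u(y) = C1 - 2*sin(y)


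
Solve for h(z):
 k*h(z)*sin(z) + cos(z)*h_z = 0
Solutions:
 h(z) = C1*exp(k*log(cos(z)))


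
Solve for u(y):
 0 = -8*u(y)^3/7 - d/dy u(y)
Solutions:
 u(y) = -sqrt(14)*sqrt(-1/(C1 - 8*y))/2
 u(y) = sqrt(14)*sqrt(-1/(C1 - 8*y))/2


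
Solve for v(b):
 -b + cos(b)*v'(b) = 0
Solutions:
 v(b) = C1 + Integral(b/cos(b), b)


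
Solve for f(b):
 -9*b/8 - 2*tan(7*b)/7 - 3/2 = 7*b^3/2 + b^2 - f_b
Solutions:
 f(b) = C1 + 7*b^4/8 + b^3/3 + 9*b^2/16 + 3*b/2 - 2*log(cos(7*b))/49


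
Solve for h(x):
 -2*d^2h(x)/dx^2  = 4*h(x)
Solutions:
 h(x) = C1*sin(sqrt(2)*x) + C2*cos(sqrt(2)*x)


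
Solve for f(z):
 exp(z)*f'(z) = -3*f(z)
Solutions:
 f(z) = C1*exp(3*exp(-z))


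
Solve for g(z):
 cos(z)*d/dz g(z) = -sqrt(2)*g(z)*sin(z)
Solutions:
 g(z) = C1*cos(z)^(sqrt(2))


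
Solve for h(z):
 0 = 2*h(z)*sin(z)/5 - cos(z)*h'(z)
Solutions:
 h(z) = C1/cos(z)^(2/5)


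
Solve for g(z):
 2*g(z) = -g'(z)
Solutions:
 g(z) = C1*exp(-2*z)


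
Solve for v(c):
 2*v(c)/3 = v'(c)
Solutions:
 v(c) = C1*exp(2*c/3)


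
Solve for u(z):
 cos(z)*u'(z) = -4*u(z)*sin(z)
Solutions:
 u(z) = C1*cos(z)^4


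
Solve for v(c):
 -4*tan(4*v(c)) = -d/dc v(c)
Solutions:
 v(c) = -asin(C1*exp(16*c))/4 + pi/4
 v(c) = asin(C1*exp(16*c))/4


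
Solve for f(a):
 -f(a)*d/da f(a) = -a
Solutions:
 f(a) = -sqrt(C1 + a^2)
 f(a) = sqrt(C1 + a^2)


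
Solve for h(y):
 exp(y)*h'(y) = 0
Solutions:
 h(y) = C1


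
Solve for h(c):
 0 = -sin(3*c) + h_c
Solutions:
 h(c) = C1 - cos(3*c)/3


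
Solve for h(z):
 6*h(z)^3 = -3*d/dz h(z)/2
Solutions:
 h(z) = -sqrt(2)*sqrt(-1/(C1 - 4*z))/2
 h(z) = sqrt(2)*sqrt(-1/(C1 - 4*z))/2


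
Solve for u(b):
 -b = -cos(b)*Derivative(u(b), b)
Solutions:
 u(b) = C1 + Integral(b/cos(b), b)


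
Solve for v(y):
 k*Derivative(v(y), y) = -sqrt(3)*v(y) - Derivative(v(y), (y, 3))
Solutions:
 v(y) = C1*exp(2^(1/3)*y*(2*k/((-sqrt(3) + 3*I)*(sqrt(4*k^3 + 81) + 9)^(1/3)) + 2^(1/3)*sqrt(3)*(sqrt(4*k^3 + 81) + 9)^(1/3)/12 - 2^(1/3)*I*(sqrt(4*k^3 + 81) + 9)^(1/3)/4)) + C2*exp(2^(1/3)*y*(-2*k/((sqrt(3) + 3*I)*(sqrt(4*k^3 + 81) + 9)^(1/3)) + 2^(1/3)*sqrt(3)*(sqrt(4*k^3 + 81) + 9)^(1/3)/12 + 2^(1/3)*I*(sqrt(4*k^3 + 81) + 9)^(1/3)/4)) + C3*exp(2^(1/3)*sqrt(3)*y*(2*k/(sqrt(4*k^3 + 81) + 9)^(1/3) - 2^(1/3)*(sqrt(4*k^3 + 81) + 9)^(1/3))/6)


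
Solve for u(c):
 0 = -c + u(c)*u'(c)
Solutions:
 u(c) = -sqrt(C1 + c^2)
 u(c) = sqrt(C1 + c^2)


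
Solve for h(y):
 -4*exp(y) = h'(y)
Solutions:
 h(y) = C1 - 4*exp(y)


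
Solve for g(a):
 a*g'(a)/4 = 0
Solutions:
 g(a) = C1


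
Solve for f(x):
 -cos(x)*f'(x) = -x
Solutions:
 f(x) = C1 + Integral(x/cos(x), x)


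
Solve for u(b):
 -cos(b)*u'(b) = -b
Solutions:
 u(b) = C1 + Integral(b/cos(b), b)


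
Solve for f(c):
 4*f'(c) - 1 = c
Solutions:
 f(c) = C1 + c^2/8 + c/4


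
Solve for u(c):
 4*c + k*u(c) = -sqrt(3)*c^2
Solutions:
 u(c) = c*(-sqrt(3)*c - 4)/k


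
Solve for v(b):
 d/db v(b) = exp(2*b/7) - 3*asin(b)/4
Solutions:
 v(b) = C1 - 3*b*asin(b)/4 - 3*sqrt(1 - b^2)/4 + 7*exp(2*b/7)/2


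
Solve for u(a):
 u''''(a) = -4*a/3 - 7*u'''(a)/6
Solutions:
 u(a) = C1 + C2*a + C3*a^2 + C4*exp(-7*a/6) - a^4/21 + 8*a^3/49


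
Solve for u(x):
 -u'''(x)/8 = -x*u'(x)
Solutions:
 u(x) = C1 + Integral(C2*airyai(2*x) + C3*airybi(2*x), x)


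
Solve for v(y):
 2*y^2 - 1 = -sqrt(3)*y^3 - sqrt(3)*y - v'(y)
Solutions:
 v(y) = C1 - sqrt(3)*y^4/4 - 2*y^3/3 - sqrt(3)*y^2/2 + y


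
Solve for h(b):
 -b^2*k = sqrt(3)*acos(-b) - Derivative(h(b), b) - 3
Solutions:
 h(b) = C1 + b^3*k/3 - 3*b + sqrt(3)*(b*acos(-b) + sqrt(1 - b^2))


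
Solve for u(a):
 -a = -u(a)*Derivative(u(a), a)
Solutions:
 u(a) = -sqrt(C1 + a^2)
 u(a) = sqrt(C1 + a^2)


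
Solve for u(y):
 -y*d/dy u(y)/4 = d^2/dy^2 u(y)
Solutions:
 u(y) = C1 + C2*erf(sqrt(2)*y/4)


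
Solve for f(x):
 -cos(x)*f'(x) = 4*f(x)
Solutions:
 f(x) = C1*(sin(x)^2 - 2*sin(x) + 1)/(sin(x)^2 + 2*sin(x) + 1)


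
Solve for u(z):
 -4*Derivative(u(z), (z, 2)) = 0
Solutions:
 u(z) = C1 + C2*z


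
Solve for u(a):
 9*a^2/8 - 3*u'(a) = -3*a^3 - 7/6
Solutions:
 u(a) = C1 + a^4/4 + a^3/8 + 7*a/18


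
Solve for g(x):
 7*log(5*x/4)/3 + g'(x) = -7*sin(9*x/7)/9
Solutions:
 g(x) = C1 - 7*x*log(x)/3 - 3*x*log(5) + 2*x*log(10)/3 + 7*x/3 + 4*x*log(2) + 49*cos(9*x/7)/81


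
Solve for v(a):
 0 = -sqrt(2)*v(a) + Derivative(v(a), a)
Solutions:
 v(a) = C1*exp(sqrt(2)*a)


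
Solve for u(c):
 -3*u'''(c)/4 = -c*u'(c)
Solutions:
 u(c) = C1 + Integral(C2*airyai(6^(2/3)*c/3) + C3*airybi(6^(2/3)*c/3), c)


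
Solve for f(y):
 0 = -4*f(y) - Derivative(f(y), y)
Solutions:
 f(y) = C1*exp(-4*y)


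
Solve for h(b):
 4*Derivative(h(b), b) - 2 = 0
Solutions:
 h(b) = C1 + b/2


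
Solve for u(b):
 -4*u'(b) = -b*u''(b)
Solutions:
 u(b) = C1 + C2*b^5


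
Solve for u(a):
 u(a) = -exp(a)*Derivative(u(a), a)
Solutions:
 u(a) = C1*exp(exp(-a))


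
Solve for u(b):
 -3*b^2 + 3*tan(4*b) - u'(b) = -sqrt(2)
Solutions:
 u(b) = C1 - b^3 + sqrt(2)*b - 3*log(cos(4*b))/4


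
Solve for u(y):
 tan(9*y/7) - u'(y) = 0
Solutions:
 u(y) = C1 - 7*log(cos(9*y/7))/9


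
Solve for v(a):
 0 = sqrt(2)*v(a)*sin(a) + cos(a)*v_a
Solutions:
 v(a) = C1*cos(a)^(sqrt(2))


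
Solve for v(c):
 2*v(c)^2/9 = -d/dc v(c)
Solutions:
 v(c) = 9/(C1 + 2*c)


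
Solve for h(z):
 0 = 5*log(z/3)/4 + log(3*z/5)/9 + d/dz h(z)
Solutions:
 h(z) = C1 - 49*z*log(z)/36 + z*log(5)/9 + 41*z*log(3)/36 + 49*z/36


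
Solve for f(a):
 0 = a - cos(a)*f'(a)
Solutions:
 f(a) = C1 + Integral(a/cos(a), a)


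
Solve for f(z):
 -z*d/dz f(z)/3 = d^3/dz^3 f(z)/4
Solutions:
 f(z) = C1 + Integral(C2*airyai(-6^(2/3)*z/3) + C3*airybi(-6^(2/3)*z/3), z)


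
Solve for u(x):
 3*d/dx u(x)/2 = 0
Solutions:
 u(x) = C1


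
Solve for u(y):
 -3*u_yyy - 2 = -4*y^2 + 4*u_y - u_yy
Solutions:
 u(y) = C1 + y^3/3 + y^2/4 - 15*y/8 + (C2*sin(sqrt(47)*y/6) + C3*cos(sqrt(47)*y/6))*exp(y/6)


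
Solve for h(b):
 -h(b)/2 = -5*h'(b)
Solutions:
 h(b) = C1*exp(b/10)


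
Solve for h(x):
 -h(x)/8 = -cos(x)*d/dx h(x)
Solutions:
 h(x) = C1*(sin(x) + 1)^(1/16)/(sin(x) - 1)^(1/16)


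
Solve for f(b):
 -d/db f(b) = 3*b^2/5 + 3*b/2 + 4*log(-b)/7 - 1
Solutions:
 f(b) = C1 - b^3/5 - 3*b^2/4 - 4*b*log(-b)/7 + 11*b/7


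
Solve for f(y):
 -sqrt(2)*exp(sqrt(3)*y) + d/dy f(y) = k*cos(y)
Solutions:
 f(y) = C1 + k*sin(y) + sqrt(6)*exp(sqrt(3)*y)/3


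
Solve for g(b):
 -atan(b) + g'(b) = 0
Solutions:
 g(b) = C1 + b*atan(b) - log(b^2 + 1)/2


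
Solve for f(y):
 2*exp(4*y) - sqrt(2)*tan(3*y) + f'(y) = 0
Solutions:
 f(y) = C1 - exp(4*y)/2 - sqrt(2)*log(cos(3*y))/3


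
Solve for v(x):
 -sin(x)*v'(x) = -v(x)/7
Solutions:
 v(x) = C1*(cos(x) - 1)^(1/14)/(cos(x) + 1)^(1/14)


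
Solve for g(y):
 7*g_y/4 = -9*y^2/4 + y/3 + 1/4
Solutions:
 g(y) = C1 - 3*y^3/7 + 2*y^2/21 + y/7


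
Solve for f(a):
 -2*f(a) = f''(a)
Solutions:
 f(a) = C1*sin(sqrt(2)*a) + C2*cos(sqrt(2)*a)


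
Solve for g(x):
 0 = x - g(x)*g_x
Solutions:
 g(x) = -sqrt(C1 + x^2)
 g(x) = sqrt(C1 + x^2)


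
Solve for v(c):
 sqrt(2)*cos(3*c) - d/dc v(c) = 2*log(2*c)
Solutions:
 v(c) = C1 - 2*c*log(c) - 2*c*log(2) + 2*c + sqrt(2)*sin(3*c)/3


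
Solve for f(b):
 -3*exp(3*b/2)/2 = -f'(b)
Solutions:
 f(b) = C1 + exp(3*b/2)


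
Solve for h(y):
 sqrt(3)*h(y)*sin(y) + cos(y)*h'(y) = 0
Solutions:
 h(y) = C1*cos(y)^(sqrt(3))


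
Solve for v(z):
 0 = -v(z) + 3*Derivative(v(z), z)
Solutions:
 v(z) = C1*exp(z/3)


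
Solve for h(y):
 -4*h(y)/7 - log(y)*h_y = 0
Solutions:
 h(y) = C1*exp(-4*li(y)/7)


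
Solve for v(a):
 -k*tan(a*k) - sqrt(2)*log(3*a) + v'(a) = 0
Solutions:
 v(a) = C1 + sqrt(2)*a*(log(a) - 1) + sqrt(2)*a*log(3) + k*Piecewise((-log(cos(a*k))/k, Ne(k, 0)), (0, True))


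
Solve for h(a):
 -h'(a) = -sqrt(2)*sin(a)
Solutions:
 h(a) = C1 - sqrt(2)*cos(a)


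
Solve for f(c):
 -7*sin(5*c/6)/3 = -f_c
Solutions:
 f(c) = C1 - 14*cos(5*c/6)/5


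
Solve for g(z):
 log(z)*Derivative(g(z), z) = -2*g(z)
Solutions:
 g(z) = C1*exp(-2*li(z))


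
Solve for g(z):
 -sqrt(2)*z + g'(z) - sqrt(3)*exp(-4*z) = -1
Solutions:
 g(z) = C1 + sqrt(2)*z^2/2 - z - sqrt(3)*exp(-4*z)/4


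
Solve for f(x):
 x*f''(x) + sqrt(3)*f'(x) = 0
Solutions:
 f(x) = C1 + C2*x^(1 - sqrt(3))


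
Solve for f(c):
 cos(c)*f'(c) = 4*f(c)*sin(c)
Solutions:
 f(c) = C1/cos(c)^4


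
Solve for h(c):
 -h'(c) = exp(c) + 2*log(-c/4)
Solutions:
 h(c) = C1 - 2*c*log(-c) + 2*c*(1 + 2*log(2)) - exp(c)


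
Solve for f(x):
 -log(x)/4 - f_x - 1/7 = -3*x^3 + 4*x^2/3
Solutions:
 f(x) = C1 + 3*x^4/4 - 4*x^3/9 - x*log(x)/4 + 3*x/28


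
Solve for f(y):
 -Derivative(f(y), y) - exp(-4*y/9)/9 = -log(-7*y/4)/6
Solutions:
 f(y) = C1 + y*log(-y)/6 + y*(-2*log(2) - 1 + log(7))/6 + exp(-4*y/9)/4


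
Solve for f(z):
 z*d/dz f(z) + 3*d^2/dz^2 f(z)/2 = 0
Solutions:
 f(z) = C1 + C2*erf(sqrt(3)*z/3)


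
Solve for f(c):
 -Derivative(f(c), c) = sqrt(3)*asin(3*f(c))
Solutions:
 Integral(1/asin(3*_y), (_y, f(c))) = C1 - sqrt(3)*c


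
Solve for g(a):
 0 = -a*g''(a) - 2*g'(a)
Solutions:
 g(a) = C1 + C2/a


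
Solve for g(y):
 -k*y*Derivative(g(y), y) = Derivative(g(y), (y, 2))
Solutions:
 g(y) = Piecewise((-sqrt(2)*sqrt(pi)*C1*erf(sqrt(2)*sqrt(k)*y/2)/(2*sqrt(k)) - C2, (k > 0) | (k < 0)), (-C1*y - C2, True))


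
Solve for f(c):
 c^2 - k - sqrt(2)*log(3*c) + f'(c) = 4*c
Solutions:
 f(c) = C1 - c^3/3 + 2*c^2 + c*k + sqrt(2)*c*log(c) - sqrt(2)*c + sqrt(2)*c*log(3)


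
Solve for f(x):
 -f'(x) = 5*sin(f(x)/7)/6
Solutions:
 5*x/6 + 7*log(cos(f(x)/7) - 1)/2 - 7*log(cos(f(x)/7) + 1)/2 = C1


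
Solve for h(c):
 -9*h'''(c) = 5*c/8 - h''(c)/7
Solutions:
 h(c) = C1 + C2*c + C3*exp(c/63) + 35*c^3/48 + 2205*c^2/16


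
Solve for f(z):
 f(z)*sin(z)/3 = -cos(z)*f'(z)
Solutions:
 f(z) = C1*cos(z)^(1/3)


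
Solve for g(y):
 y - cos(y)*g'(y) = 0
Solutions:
 g(y) = C1 + Integral(y/cos(y), y)


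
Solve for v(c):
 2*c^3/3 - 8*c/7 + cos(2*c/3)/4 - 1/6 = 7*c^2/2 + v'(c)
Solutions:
 v(c) = C1 + c^4/6 - 7*c^3/6 - 4*c^2/7 - c/6 + 3*sin(2*c/3)/8


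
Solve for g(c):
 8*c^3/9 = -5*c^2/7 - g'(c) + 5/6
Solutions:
 g(c) = C1 - 2*c^4/9 - 5*c^3/21 + 5*c/6


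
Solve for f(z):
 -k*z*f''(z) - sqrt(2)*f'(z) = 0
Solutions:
 f(z) = C1 + z^(((re(k) - sqrt(2))*re(k) + im(k)^2)/(re(k)^2 + im(k)^2))*(C2*sin(sqrt(2)*log(z)*Abs(im(k))/(re(k)^2 + im(k)^2)) + C3*cos(sqrt(2)*log(z)*im(k)/(re(k)^2 + im(k)^2)))


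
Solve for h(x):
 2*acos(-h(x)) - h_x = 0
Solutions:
 Integral(1/acos(-_y), (_y, h(x))) = C1 + 2*x


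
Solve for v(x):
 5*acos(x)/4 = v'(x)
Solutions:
 v(x) = C1 + 5*x*acos(x)/4 - 5*sqrt(1 - x^2)/4


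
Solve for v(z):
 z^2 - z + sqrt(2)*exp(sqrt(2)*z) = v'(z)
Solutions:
 v(z) = C1 + z^3/3 - z^2/2 + exp(sqrt(2)*z)


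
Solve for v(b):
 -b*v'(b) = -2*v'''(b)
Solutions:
 v(b) = C1 + Integral(C2*airyai(2^(2/3)*b/2) + C3*airybi(2^(2/3)*b/2), b)


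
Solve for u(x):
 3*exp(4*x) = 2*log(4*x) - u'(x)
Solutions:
 u(x) = C1 + 2*x*log(x) + 2*x*(-1 + 2*log(2)) - 3*exp(4*x)/4


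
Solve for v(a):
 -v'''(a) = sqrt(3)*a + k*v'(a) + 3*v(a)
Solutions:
 v(a) = C1*exp(2^(1/3)*a*(2*k/((-3^(1/3) + 3^(5/6)*I)*(sqrt(3)*sqrt(4*k^3 + 243) + 27)^(1/3)) + 6^(1/3)*(sqrt(3)*sqrt(4*k^3 + 243) + 27)^(1/3)/12 - 2^(1/3)*3^(5/6)*I*(sqrt(3)*sqrt(4*k^3 + 243) + 27)^(1/3)/12)) + C2*exp(2^(1/3)*a*(-2*k/((3^(1/3) + 3^(5/6)*I)*(sqrt(3)*sqrt(4*k^3 + 243) + 27)^(1/3)) + 6^(1/3)*(sqrt(3)*sqrt(4*k^3 + 243) + 27)^(1/3)/12 + 2^(1/3)*3^(5/6)*I*(sqrt(3)*sqrt(4*k^3 + 243) + 27)^(1/3)/12)) + C3*exp(6^(1/3)*a*(2*3^(1/3)*k/(sqrt(3)*sqrt(4*k^3 + 243) + 27)^(1/3) - 2^(1/3)*(sqrt(3)*sqrt(4*k^3 + 243) + 27)^(1/3))/6) - sqrt(3)*a/3 + sqrt(3)*k/9


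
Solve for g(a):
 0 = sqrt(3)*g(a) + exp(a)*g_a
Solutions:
 g(a) = C1*exp(sqrt(3)*exp(-a))


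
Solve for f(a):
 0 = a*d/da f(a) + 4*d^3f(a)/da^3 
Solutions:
 f(a) = C1 + Integral(C2*airyai(-2^(1/3)*a/2) + C3*airybi(-2^(1/3)*a/2), a)


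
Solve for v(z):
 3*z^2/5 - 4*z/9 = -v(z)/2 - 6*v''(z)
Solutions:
 v(z) = C1*sin(sqrt(3)*z/6) + C2*cos(sqrt(3)*z/6) - 6*z^2/5 + 8*z/9 + 144/5


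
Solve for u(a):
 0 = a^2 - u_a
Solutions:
 u(a) = C1 + a^3/3


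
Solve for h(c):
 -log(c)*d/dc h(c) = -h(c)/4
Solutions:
 h(c) = C1*exp(li(c)/4)


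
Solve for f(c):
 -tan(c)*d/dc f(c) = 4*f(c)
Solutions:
 f(c) = C1/sin(c)^4


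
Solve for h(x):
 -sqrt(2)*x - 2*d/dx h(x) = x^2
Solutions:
 h(x) = C1 - x^3/6 - sqrt(2)*x^2/4


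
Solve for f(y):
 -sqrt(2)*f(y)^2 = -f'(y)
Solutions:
 f(y) = -1/(C1 + sqrt(2)*y)


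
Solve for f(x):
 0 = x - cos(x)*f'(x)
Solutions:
 f(x) = C1 + Integral(x/cos(x), x)


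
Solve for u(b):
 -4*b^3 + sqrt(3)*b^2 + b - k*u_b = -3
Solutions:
 u(b) = C1 - b^4/k + sqrt(3)*b^3/(3*k) + b^2/(2*k) + 3*b/k


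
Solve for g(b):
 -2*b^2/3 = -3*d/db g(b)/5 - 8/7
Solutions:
 g(b) = C1 + 10*b^3/27 - 40*b/21


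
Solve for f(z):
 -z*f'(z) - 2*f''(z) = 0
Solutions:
 f(z) = C1 + C2*erf(z/2)


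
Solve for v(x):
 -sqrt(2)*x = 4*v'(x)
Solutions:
 v(x) = C1 - sqrt(2)*x^2/8


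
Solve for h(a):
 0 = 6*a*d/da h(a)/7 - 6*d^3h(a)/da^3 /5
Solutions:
 h(a) = C1 + Integral(C2*airyai(5^(1/3)*7^(2/3)*a/7) + C3*airybi(5^(1/3)*7^(2/3)*a/7), a)


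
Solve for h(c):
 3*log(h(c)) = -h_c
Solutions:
 li(h(c)) = C1 - 3*c


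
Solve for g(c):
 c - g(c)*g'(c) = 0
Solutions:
 g(c) = -sqrt(C1 + c^2)
 g(c) = sqrt(C1 + c^2)


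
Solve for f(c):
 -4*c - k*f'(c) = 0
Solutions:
 f(c) = C1 - 2*c^2/k


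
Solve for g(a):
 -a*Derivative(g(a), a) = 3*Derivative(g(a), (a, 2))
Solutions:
 g(a) = C1 + C2*erf(sqrt(6)*a/6)


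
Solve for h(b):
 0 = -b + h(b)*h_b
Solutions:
 h(b) = -sqrt(C1 + b^2)
 h(b) = sqrt(C1 + b^2)


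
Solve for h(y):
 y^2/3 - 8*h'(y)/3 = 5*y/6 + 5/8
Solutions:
 h(y) = C1 + y^3/24 - 5*y^2/32 - 15*y/64


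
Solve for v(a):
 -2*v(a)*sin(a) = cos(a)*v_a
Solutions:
 v(a) = C1*cos(a)^2


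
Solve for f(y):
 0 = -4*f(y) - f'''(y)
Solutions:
 f(y) = C3*exp(-2^(2/3)*y) + (C1*sin(2^(2/3)*sqrt(3)*y/2) + C2*cos(2^(2/3)*sqrt(3)*y/2))*exp(2^(2/3)*y/2)


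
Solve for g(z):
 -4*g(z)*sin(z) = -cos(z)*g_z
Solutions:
 g(z) = C1/cos(z)^4


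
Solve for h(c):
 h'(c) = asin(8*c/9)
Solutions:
 h(c) = C1 + c*asin(8*c/9) + sqrt(81 - 64*c^2)/8


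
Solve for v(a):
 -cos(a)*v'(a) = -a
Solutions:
 v(a) = C1 + Integral(a/cos(a), a)


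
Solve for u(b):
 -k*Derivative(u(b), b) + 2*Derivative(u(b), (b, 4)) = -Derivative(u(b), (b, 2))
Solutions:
 u(b) = C1 + C2*exp(b*(6^(1/3)*(-9*k + sqrt(3)*sqrt(27*k^2 + 2))^(1/3)/12 - 2^(1/3)*3^(5/6)*I*(-9*k + sqrt(3)*sqrt(27*k^2 + 2))^(1/3)/12 + 2/((-6^(1/3) + 2^(1/3)*3^(5/6)*I)*(-9*k + sqrt(3)*sqrt(27*k^2 + 2))^(1/3)))) + C3*exp(b*(6^(1/3)*(-9*k + sqrt(3)*sqrt(27*k^2 + 2))^(1/3)/12 + 2^(1/3)*3^(5/6)*I*(-9*k + sqrt(3)*sqrt(27*k^2 + 2))^(1/3)/12 - 2/((6^(1/3) + 2^(1/3)*3^(5/6)*I)*(-9*k + sqrt(3)*sqrt(27*k^2 + 2))^(1/3)))) + C4*exp(6^(1/3)*b*(-(-9*k + sqrt(3)*sqrt(27*k^2 + 2))^(1/3) + 6^(1/3)/(-9*k + sqrt(3)*sqrt(27*k^2 + 2))^(1/3))/6)


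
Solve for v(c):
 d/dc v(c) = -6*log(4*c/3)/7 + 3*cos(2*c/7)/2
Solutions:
 v(c) = C1 - 6*c*log(c)/7 - 12*c*log(2)/7 + 6*c/7 + 6*c*log(3)/7 + 21*sin(2*c/7)/4


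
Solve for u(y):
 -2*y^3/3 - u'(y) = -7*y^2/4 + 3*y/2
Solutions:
 u(y) = C1 - y^4/6 + 7*y^3/12 - 3*y^2/4


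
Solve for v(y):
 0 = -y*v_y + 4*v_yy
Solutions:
 v(y) = C1 + C2*erfi(sqrt(2)*y/4)


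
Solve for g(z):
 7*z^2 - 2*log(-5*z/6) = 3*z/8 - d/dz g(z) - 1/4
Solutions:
 g(z) = C1 - 7*z^3/3 + 3*z^2/16 + 2*z*log(-z) + z*(-2*log(6) - 9/4 + 2*log(5))


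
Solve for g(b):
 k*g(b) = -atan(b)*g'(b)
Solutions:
 g(b) = C1*exp(-k*Integral(1/atan(b), b))


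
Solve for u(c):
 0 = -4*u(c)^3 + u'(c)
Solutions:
 u(c) = -sqrt(2)*sqrt(-1/(C1 + 4*c))/2
 u(c) = sqrt(2)*sqrt(-1/(C1 + 4*c))/2


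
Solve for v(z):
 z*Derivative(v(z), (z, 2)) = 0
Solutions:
 v(z) = C1 + C2*z


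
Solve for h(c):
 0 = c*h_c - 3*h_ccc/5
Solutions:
 h(c) = C1 + Integral(C2*airyai(3^(2/3)*5^(1/3)*c/3) + C3*airybi(3^(2/3)*5^(1/3)*c/3), c)


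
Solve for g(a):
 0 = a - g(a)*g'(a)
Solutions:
 g(a) = -sqrt(C1 + a^2)
 g(a) = sqrt(C1 + a^2)


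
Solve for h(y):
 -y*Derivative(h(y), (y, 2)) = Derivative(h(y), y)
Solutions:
 h(y) = C1 + C2*log(y)


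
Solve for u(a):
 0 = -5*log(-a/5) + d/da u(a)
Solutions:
 u(a) = C1 + 5*a*log(-a) + 5*a*(-log(5) - 1)


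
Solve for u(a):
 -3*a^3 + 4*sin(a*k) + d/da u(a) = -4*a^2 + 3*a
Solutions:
 u(a) = C1 + 3*a^4/4 - 4*a^3/3 + 3*a^2/2 + 4*cos(a*k)/k


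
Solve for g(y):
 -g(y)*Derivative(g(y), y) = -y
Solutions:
 g(y) = -sqrt(C1 + y^2)
 g(y) = sqrt(C1 + y^2)


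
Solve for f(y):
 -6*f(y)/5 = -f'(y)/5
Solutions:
 f(y) = C1*exp(6*y)


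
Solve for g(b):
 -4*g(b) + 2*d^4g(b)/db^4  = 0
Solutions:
 g(b) = C1*exp(-2^(1/4)*b) + C2*exp(2^(1/4)*b) + C3*sin(2^(1/4)*b) + C4*cos(2^(1/4)*b)


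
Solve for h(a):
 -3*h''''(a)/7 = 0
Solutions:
 h(a) = C1 + C2*a + C3*a^2 + C4*a^3


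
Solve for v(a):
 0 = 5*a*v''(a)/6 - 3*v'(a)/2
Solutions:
 v(a) = C1 + C2*a^(14/5)


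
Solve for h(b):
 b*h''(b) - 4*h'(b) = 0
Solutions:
 h(b) = C1 + C2*b^5


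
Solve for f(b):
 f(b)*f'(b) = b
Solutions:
 f(b) = -sqrt(C1 + b^2)
 f(b) = sqrt(C1 + b^2)


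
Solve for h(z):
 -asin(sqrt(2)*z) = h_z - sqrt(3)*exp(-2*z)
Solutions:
 h(z) = C1 - z*asin(sqrt(2)*z) - sqrt(2)*sqrt(1 - 2*z^2)/2 - sqrt(3)*exp(-2*z)/2


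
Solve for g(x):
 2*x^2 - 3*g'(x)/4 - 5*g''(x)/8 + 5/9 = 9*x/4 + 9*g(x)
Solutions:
 g(x) = 2*x^2/9 - 31*x/108 + (C1*sin(3*sqrt(39)*x/5) + C2*cos(3*sqrt(39)*x/5))*exp(-3*x/5) + 71/1296


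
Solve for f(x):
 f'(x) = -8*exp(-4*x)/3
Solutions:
 f(x) = C1 + 2*exp(-4*x)/3


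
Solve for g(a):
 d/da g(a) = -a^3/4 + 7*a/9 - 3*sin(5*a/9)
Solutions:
 g(a) = C1 - a^4/16 + 7*a^2/18 + 27*cos(5*a/9)/5


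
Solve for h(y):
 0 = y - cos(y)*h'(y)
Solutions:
 h(y) = C1 + Integral(y/cos(y), y)


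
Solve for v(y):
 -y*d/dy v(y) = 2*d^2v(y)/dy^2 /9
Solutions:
 v(y) = C1 + C2*erf(3*y/2)


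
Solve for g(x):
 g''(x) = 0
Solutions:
 g(x) = C1 + C2*x


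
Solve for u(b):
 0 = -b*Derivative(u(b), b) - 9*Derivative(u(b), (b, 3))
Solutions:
 u(b) = C1 + Integral(C2*airyai(-3^(1/3)*b/3) + C3*airybi(-3^(1/3)*b/3), b)


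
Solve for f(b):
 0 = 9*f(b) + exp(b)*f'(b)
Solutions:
 f(b) = C1*exp(9*exp(-b))


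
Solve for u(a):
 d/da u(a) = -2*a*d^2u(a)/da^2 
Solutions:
 u(a) = C1 + C2*sqrt(a)


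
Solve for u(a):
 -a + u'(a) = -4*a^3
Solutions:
 u(a) = C1 - a^4 + a^2/2


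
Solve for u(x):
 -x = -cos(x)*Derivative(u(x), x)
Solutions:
 u(x) = C1 + Integral(x/cos(x), x)


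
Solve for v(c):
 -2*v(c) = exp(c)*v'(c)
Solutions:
 v(c) = C1*exp(2*exp(-c))


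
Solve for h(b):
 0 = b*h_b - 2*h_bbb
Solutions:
 h(b) = C1 + Integral(C2*airyai(2^(2/3)*b/2) + C3*airybi(2^(2/3)*b/2), b)


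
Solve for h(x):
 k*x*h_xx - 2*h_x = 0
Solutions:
 h(x) = C1 + x^(((re(k) + 2)*re(k) + im(k)^2)/(re(k)^2 + im(k)^2))*(C2*sin(2*log(x)*Abs(im(k))/(re(k)^2 + im(k)^2)) + C3*cos(2*log(x)*im(k)/(re(k)^2 + im(k)^2)))


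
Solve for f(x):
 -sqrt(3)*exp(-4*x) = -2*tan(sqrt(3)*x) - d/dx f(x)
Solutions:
 f(x) = C1 - sqrt(3)*log(tan(sqrt(3)*x)^2 + 1)/3 - sqrt(3)*exp(-4*x)/4


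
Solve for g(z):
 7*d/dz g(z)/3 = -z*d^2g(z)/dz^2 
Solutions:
 g(z) = C1 + C2/z^(4/3)


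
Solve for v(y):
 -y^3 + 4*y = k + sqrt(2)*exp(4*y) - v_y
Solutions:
 v(y) = C1 + k*y + y^4/4 - 2*y^2 + sqrt(2)*exp(4*y)/4


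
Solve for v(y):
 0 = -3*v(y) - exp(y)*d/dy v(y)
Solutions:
 v(y) = C1*exp(3*exp(-y))


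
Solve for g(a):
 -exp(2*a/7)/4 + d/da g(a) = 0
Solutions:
 g(a) = C1 + 7*exp(2*a/7)/8


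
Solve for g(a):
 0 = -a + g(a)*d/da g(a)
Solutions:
 g(a) = -sqrt(C1 + a^2)
 g(a) = sqrt(C1 + a^2)


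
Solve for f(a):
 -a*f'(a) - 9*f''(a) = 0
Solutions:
 f(a) = C1 + C2*erf(sqrt(2)*a/6)


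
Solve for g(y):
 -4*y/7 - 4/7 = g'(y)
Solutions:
 g(y) = C1 - 2*y^2/7 - 4*y/7


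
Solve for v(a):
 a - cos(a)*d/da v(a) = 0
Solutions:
 v(a) = C1 + Integral(a/cos(a), a)


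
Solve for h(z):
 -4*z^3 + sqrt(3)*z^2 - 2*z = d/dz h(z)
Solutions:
 h(z) = C1 - z^4 + sqrt(3)*z^3/3 - z^2


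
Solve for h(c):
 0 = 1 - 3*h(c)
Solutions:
 h(c) = 1/3


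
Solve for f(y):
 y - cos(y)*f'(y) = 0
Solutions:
 f(y) = C1 + Integral(y/cos(y), y)


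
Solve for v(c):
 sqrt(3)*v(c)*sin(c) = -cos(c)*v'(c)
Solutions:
 v(c) = C1*cos(c)^(sqrt(3))


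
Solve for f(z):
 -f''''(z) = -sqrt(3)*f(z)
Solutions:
 f(z) = C1*exp(-3^(1/8)*z) + C2*exp(3^(1/8)*z) + C3*sin(3^(1/8)*z) + C4*cos(3^(1/8)*z)


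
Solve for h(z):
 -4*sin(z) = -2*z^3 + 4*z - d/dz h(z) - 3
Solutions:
 h(z) = C1 - z^4/2 + 2*z^2 - 3*z - 4*cos(z)


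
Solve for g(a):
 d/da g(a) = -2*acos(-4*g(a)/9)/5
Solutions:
 Integral(1/acos(-4*_y/9), (_y, g(a))) = C1 - 2*a/5


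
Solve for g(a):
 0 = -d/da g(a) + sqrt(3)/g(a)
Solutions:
 g(a) = -sqrt(C1 + 2*sqrt(3)*a)
 g(a) = sqrt(C1 + 2*sqrt(3)*a)


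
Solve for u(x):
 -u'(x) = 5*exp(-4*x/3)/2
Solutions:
 u(x) = C1 + 15*exp(-4*x/3)/8


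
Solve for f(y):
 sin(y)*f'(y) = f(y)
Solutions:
 f(y) = C1*sqrt(cos(y) - 1)/sqrt(cos(y) + 1)


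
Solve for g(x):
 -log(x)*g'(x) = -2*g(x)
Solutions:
 g(x) = C1*exp(2*li(x))


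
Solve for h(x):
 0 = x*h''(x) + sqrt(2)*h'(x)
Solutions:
 h(x) = C1 + C2*x^(1 - sqrt(2))


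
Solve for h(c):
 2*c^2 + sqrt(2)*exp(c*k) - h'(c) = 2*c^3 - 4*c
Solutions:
 h(c) = C1 - c^4/2 + 2*c^3/3 + 2*c^2 + sqrt(2)*exp(c*k)/k


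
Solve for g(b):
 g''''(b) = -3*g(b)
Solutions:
 g(b) = (C1*sin(sqrt(2)*3^(1/4)*b/2) + C2*cos(sqrt(2)*3^(1/4)*b/2))*exp(-sqrt(2)*3^(1/4)*b/2) + (C3*sin(sqrt(2)*3^(1/4)*b/2) + C4*cos(sqrt(2)*3^(1/4)*b/2))*exp(sqrt(2)*3^(1/4)*b/2)


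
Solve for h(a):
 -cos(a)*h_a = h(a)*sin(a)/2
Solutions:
 h(a) = C1*sqrt(cos(a))


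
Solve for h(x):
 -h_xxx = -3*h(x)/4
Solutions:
 h(x) = C3*exp(6^(1/3)*x/2) + (C1*sin(2^(1/3)*3^(5/6)*x/4) + C2*cos(2^(1/3)*3^(5/6)*x/4))*exp(-6^(1/3)*x/4)


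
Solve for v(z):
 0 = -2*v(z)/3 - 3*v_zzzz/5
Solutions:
 v(z) = (C1*sin(2^(3/4)*sqrt(3)*5^(1/4)*z/6) + C2*cos(2^(3/4)*sqrt(3)*5^(1/4)*z/6))*exp(-2^(3/4)*sqrt(3)*5^(1/4)*z/6) + (C3*sin(2^(3/4)*sqrt(3)*5^(1/4)*z/6) + C4*cos(2^(3/4)*sqrt(3)*5^(1/4)*z/6))*exp(2^(3/4)*sqrt(3)*5^(1/4)*z/6)


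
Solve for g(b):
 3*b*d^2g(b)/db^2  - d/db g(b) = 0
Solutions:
 g(b) = C1 + C2*b^(4/3)


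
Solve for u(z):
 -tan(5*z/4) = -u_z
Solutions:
 u(z) = C1 - 4*log(cos(5*z/4))/5


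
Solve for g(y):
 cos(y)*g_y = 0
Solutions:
 g(y) = C1


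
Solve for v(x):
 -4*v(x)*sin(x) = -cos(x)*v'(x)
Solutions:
 v(x) = C1/cos(x)^4


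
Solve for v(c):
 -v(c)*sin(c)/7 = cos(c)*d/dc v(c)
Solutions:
 v(c) = C1*cos(c)^(1/7)


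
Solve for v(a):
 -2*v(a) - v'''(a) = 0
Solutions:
 v(a) = C3*exp(-2^(1/3)*a) + (C1*sin(2^(1/3)*sqrt(3)*a/2) + C2*cos(2^(1/3)*sqrt(3)*a/2))*exp(2^(1/3)*a/2)


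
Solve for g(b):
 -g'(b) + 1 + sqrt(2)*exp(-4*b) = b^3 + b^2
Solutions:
 g(b) = C1 - b^4/4 - b^3/3 + b - sqrt(2)*exp(-4*b)/4


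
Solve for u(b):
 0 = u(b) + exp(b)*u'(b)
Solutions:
 u(b) = C1*exp(exp(-b))


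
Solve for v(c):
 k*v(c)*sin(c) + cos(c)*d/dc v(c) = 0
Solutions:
 v(c) = C1*exp(k*log(cos(c)))


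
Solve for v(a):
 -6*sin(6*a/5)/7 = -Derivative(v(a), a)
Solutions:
 v(a) = C1 - 5*cos(6*a/5)/7


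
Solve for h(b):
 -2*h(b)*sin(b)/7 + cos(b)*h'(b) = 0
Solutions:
 h(b) = C1/cos(b)^(2/7)


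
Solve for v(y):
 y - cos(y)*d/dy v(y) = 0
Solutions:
 v(y) = C1 + Integral(y/cos(y), y)
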